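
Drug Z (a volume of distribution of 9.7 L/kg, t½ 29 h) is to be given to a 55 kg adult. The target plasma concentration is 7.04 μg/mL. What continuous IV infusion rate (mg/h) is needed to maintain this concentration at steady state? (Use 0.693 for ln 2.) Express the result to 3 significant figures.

89.8 mg/h

Vd(total) = 55 kg × 9.7 L/kg = 533.5 L
CL = 0.693 × Vd / t½ = 0.693 × 533.5 / 29 = 12.75 L/h
Infusion rate = CL × Css = 12.75 × 7.04 = 89.76 mg/h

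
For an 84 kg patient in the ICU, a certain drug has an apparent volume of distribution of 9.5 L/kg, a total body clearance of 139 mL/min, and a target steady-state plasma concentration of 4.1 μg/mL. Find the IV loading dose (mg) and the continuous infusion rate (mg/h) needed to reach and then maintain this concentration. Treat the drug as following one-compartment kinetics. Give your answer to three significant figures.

(a) 3270 mg; (b) 34.2 mg/h

Vd(total) = 84 kg × 9.5 L/kg = 798.0 L
Loading dose = Vd × C = 798.0 × 4.1 = 3272 mg
CL = 139 mL/min = 139 × 0.06 = 8.340 L/h
Infusion rate = 8.340 L/h × 4.1 mg/L = 34.19 mg/h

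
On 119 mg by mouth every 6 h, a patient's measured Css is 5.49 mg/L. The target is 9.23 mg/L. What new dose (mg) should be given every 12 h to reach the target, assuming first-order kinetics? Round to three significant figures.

400 mg

With linear kinetics, Css is proportional to dose rate (D/τ) at fixed clearance.
D₂ = D₁ × (Css,target / Css,current) × (τ₂/τ₁) = 119 × (9.23/5.49) × (12/6) = 400.1 mg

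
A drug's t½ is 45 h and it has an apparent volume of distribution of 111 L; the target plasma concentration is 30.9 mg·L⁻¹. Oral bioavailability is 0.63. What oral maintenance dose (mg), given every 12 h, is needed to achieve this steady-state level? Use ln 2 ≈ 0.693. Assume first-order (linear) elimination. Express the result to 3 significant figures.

k = 0.693/45 = 0.01540 h⁻¹, so CL = k·Vd = 0.01540 × 111.0 = 1.709 L/h
D = CL × Css × τ / F = 1.709 × 30.9 × 12 / 0.63 = 1006 mg

1010 mg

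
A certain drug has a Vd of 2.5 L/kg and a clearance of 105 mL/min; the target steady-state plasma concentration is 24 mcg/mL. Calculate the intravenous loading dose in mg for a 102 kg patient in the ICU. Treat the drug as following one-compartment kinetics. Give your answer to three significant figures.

6120 mg

Vd = 2.5 L/kg × 102 kg = 255.0 L
LD = Vd × C = 255.0 × 24.00 = 6120 mg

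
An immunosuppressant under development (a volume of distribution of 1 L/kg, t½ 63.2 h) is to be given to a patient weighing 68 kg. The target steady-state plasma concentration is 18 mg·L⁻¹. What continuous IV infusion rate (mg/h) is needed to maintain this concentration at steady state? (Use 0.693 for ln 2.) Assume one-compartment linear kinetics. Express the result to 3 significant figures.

13.4 mg/h

Vd = 1 L/kg × 68 kg = 68.00 L
CL = ln 2 · Vd / t½ = 0.693 × 68.00 / 63.2 = 0.7456 L/h
Infusion rate = CL × Css = 0.7456 × 18 = 13.42 mg/h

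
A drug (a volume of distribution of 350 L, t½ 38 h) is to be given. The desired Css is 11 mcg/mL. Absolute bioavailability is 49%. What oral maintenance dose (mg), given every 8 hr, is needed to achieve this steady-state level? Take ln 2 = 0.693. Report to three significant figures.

1150 mg

CL = 0.693 × Vd / t½ = 0.693 × 350.0 / 38 = 6.383 L/h
D = CL × Css × τ / F = 6.383 × 11 × 8 / 0.49 = 1146 mg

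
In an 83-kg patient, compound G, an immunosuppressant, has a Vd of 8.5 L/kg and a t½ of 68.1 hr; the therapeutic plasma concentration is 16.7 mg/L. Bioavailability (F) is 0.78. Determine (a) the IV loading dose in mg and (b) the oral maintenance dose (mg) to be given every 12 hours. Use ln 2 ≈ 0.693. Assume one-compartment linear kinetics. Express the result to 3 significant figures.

(a) 11800 mg; (b) 1840 mg

Vd = 8.5 L/kg × 83 kg = 705.5 L
LD = Vd × C = 705.5 × 16.7 = 11780 mg
CL = 0.693 × Vd / t½ = 0.693 × 705.5 / 68.1 = 7.179 L/h
D = CL × Css × τ / F = 7.179 × 16.7 × 12 / 0.78 = 1844 mg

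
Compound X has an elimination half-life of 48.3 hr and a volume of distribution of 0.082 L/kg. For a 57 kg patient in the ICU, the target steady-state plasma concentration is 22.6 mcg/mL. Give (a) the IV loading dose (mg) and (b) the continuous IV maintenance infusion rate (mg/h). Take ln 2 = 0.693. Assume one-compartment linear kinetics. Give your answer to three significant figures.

Total Vd = 0.082 × 57 = 4.674 L
LD = Vd × C = 4.674 × 22.6 = 105.6 mg
CL = 0.693 × Vd / t½ = 0.693 × 4.674 / 48.3 = 0.06706 L/h
Infusion rate = CL × Css = 0.06706 × 22.6 = 1.516 mg/h

(a) 106 mg; (b) 1.52 mg/h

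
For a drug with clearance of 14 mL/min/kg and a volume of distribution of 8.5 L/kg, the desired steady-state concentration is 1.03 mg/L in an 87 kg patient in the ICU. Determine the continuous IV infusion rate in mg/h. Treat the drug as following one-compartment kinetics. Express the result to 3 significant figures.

CL = 14 mL/min/kg × 87 kg = 1218 mL/min = 1218 × 60/1000 = 73.08 L/h
Infusion rate = CL · Css = 73.08 L/h × 1.03 mg/L = 75.27 mg/h

75.3 mg/h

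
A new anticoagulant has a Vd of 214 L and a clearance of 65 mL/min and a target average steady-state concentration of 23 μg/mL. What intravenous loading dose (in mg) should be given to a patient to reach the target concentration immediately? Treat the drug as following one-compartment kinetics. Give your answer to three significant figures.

LD = Vd × C = 214.0 × 23.00 = 4922 mg

4920 mg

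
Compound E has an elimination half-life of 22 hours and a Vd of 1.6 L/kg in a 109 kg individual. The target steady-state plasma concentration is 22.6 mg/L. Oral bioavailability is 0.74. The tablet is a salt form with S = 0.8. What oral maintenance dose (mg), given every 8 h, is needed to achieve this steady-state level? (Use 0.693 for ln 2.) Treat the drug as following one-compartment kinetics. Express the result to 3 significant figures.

1680 mg

Total Vd = 1.6 × 109 = 174.4 L
CL = 0.693 × Vd / t½ = 0.693 × 174.4 / 22 = 5.494 L/h
D = CL × Css × τ / F / S = 5.494 × 22.6 × 8 / 0.74 / 0.8 = 1678 mg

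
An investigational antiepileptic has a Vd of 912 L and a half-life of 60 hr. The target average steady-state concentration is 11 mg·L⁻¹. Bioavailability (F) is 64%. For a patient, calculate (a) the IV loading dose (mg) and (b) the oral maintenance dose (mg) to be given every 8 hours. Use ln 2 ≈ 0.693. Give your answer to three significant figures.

(a) 10000 mg; (b) 1450 mg

LD = Vd × C = 912.0 × 11 = 10030 mg
CL = 0.693 × Vd / t½ = 0.693 × 912.0 / 60 = 10.53 L/h
D = CL × Css × τ / F = 10.53 × 11 × 8 / 0.64 = 1448 mg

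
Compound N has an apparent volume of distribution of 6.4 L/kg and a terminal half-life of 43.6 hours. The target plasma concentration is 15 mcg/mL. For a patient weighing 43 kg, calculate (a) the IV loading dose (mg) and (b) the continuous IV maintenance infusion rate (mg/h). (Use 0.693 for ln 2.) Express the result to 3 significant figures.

(a) 4130 mg; (b) 65.6 mg/h

Vd(total) = 43 kg × 6.4 L/kg = 275.2 L
LD = Vd × C = 275.2 × 15 = 4128 mg
CL = 0.693 × Vd / t½ = 0.693 × 275.2 / 43.6 = 4.374 L/h
Infusion rate = CL × Css = 4.374 × 15 = 65.61 mg/h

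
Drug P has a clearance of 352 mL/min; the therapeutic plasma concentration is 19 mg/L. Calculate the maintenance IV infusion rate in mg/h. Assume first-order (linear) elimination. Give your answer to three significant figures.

401 mg/h

Convert clearance: 352 mL/min × 60 min/h ÷ 1000 mL/L = 21.12 L/h
At steady state, infusion rate equals elimination rate: rate in = CL × Css.
Infusion rate = CL · Css = 21.12 L/h × 19 mg/L = 401.3 mg/h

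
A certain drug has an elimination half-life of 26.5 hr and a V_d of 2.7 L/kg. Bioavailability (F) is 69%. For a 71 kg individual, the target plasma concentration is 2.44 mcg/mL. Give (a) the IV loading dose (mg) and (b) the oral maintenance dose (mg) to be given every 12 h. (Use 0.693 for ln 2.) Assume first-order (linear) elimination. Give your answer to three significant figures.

(a) 468 mg; (b) 213 mg

Total Vd = 2.7 × 71 = 191.7 L
LD = Vd × C = 191.7 × 2.44 = 467.7 mg
CL = 0.693 × Vd / t½ = 0.693 × 191.7 / 26.5 = 5.013 L/h
D = CL × Css × τ / F = 5.013 × 2.44 × 12 / 0.69 = 212.7 mg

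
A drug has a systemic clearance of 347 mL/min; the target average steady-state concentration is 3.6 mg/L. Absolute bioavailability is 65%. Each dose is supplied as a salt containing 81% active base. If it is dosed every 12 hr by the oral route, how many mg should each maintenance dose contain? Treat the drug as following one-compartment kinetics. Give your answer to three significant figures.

1710 mg

CL = 347 mL/min × 60/1000 = 20.82 L/h
D = CL × Css × τ / F / S = 20.82 × 3.6 × 12 / 0.65 / 0.81 = 1708 mg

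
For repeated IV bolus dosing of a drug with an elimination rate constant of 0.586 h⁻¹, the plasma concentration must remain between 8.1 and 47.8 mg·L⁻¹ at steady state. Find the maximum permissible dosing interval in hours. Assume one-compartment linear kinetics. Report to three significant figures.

3.03 h

Between IV bolus doses, concentration decays as C = C₀·e^(−kτ), so C_peak/C_trough = e^(kτ).
τ_max = ln(C_peak/C_trough) / k = ln(47.8/8.1) / 0.5860 = 1.775 / 0.5860 = 3.029 h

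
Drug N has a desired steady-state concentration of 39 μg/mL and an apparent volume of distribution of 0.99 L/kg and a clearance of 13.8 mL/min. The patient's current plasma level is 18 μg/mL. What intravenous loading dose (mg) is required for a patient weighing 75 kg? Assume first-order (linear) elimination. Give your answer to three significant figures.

Vd(total) = 75 kg × 0.99 L/kg = 74.25 L
Concentration deficit ΔC = 39 − 18 = 21.00 mg/L
LD = Vd × ΔC = 74.25 × 21.00 = 1559 mg

1560 mg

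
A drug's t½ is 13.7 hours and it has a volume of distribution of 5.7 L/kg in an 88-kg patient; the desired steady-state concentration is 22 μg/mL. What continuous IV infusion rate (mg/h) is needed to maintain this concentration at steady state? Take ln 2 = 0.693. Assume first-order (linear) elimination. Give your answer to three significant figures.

Vd(total) = 88 kg × 5.7 L/kg = 501.6 L
CL = 0.693 × Vd / t½ = 0.693 × 501.6 / 13.7 = 25.37 L/h
Infusion rate = CL × Css = 25.37 × 22 = 558.1 mg/h

558 mg/h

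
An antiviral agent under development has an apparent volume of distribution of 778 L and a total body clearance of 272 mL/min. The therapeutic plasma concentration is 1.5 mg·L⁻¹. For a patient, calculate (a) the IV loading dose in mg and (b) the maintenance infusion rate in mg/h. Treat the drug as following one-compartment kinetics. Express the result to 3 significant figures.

Loading dose = Vd × C = 778.0 × 1.5 = 1167 mg
CL = 272 mL/min = 272 × 0.06 = 16.32 L/h
Maintenance infusion rate = CL × Css = 16.32 × 1.5 = 24.48 mg/h

(a) 1170 mg; (b) 24.5 mg/h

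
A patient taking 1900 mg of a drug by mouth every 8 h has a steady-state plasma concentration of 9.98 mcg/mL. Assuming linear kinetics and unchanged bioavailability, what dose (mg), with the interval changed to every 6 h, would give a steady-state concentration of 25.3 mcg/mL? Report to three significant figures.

3610 mg

For first-order elimination, Css ∝ F·D/(CL·τ); F and CL are unchanged, so Css ∝ D/τ.
D₂ = D₁ × (Css,target / Css,current) × (τ₂/τ₁) = 1900 × (25.3/9.98) × (6/8) = 3612 mg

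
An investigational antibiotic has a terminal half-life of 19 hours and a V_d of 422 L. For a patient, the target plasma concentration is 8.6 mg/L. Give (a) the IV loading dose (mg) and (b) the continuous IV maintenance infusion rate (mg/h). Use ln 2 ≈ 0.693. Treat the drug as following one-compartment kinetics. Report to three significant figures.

LD = Vd × C = 422.0 × 8.6 = 3629 mg
CL = 0.693 × Vd / t½ = 0.693 × 422.0 / 19 = 15.39 L/h
Infusion rate = CL × Css = 15.39 × 8.6 = 132.4 mg/h

(a) 3630 mg; (b) 132 mg/h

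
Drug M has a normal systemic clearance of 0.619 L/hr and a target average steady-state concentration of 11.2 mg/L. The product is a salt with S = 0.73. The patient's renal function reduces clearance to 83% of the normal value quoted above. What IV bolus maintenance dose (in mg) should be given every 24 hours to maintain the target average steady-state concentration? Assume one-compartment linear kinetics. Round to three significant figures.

189 mg

Patient clearance = 0.83 × 0.6190 = 0.5138 L/h
D = CL × Css × τ / S = 0.5138 × 11.2 × 24 / 0.73 = 189.2 mg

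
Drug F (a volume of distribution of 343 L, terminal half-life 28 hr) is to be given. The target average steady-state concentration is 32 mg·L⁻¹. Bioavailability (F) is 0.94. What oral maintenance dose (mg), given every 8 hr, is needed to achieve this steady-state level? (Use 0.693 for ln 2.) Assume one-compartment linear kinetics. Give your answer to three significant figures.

CL = 0.693 × Vd / t½ = 0.693 × 343.0 / 28 = 8.489 L/h
D = CL × Css × τ / F = 8.489 × 32 × 8 / 0.94 = 2312 mg

2310 mg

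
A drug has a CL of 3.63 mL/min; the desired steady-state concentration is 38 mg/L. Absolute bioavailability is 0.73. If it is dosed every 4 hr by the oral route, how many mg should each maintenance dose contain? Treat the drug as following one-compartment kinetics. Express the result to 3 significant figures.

CL = 3.63 mL/min = 3.63 × 0.06 = 0.2178 L/h
D = CL × Css × τ / F = 0.2178 × 38 × 4 / 0.73 = 45.35 mg

45.4 mg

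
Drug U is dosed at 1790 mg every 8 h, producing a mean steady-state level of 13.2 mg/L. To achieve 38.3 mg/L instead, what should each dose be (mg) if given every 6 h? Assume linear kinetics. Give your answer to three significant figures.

With linear kinetics, Css is proportional to dose rate (D/τ) at fixed clearance.
D₂ = D₁ × (Css,target / Css,current) × (τ₂/τ₁) = 1790 × (38.3/13.2) × (6/8) = 3895 mg

3900 mg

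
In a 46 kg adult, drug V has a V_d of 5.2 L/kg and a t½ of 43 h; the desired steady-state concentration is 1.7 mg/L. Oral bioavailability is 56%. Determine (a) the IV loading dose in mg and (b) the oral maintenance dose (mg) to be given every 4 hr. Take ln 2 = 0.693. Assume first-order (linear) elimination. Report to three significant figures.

Vd = 5.2 L/kg × 46 kg = 239.2 L
LD = Vd × C = 239.2 × 1.7 = 406.6 mg
CL = 0.693 × Vd / t½ = 0.693 × 239.2 / 43 = 3.855 L/h
D = CL × Css × τ / F = 3.855 × 1.7 × 4 / 0.56 = 46.81 mg

(a) 407 mg; (b) 46.8 mg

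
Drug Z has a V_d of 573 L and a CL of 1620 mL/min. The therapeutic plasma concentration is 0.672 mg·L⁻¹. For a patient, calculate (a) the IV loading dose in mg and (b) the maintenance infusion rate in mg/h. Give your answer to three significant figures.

(a) 385 mg; (b) 65.3 mg/h

LD = Vd · C_target = 573.0 × 0.672 = 385.1 mg
CL = 1620 mL/min × 60/1000 = 97.20 L/h
Maintenance infusion rate = CL × Css = 97.20 × 0.672 = 65.32 mg/h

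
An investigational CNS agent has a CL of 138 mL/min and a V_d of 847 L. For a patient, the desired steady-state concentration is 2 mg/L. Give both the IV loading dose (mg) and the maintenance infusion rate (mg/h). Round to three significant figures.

(a) 1690 mg; (b) 16.6 mg/h

LD = Vd · C_target = 847.0 × 2 = 1694 mg
CL = 138 mL/min × 60/1000 = 8.280 L/h
Maintenance: replace elimination → rate = CL × Css = 8.280 × 2 = 16.56 mg/h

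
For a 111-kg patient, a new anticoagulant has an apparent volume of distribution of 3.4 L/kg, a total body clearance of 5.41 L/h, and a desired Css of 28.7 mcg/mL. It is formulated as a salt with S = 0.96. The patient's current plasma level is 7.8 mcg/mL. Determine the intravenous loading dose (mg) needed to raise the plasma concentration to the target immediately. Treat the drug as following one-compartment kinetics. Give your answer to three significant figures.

8220 mg

Vd = 3.4 L/kg × 111 kg = 377.4 L
LD is governed by Vd — clearance does not enter the loading-dose calculation.
Concentration deficit ΔC = 28.7 − 7.8 = 20.90 mg/L
LD = Vd × ΔC / S = 377.4 × 20.90 / 0.96 = 8216 mg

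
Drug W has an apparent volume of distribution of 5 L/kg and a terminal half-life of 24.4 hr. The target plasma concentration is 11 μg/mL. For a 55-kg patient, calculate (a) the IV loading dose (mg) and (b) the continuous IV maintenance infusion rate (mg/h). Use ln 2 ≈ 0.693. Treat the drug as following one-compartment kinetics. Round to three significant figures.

(a) 3030 mg; (b) 85.9 mg/h

Total Vd = 5 × 55 = 275.0 L
LD = Vd × C = 275.0 × 11 = 3025 mg
CL = 0.693 × Vd / t½ = 0.693 × 275.0 / 24.4 = 7.810 L/h
Infusion rate = CL × Css = 7.810 × 11 = 85.91 mg/h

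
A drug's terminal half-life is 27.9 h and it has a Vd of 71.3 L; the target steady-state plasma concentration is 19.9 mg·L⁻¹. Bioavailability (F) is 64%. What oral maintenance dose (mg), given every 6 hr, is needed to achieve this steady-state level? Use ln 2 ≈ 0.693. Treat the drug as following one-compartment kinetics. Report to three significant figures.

330 mg

CL = 0.693 × Vd / t½ = 0.693 × 71.30 / 27.9 = 1.771 L/h
D = CL × Css × τ / F = 1.771 × 19.9 × 6 / 0.64 = 330.4 mg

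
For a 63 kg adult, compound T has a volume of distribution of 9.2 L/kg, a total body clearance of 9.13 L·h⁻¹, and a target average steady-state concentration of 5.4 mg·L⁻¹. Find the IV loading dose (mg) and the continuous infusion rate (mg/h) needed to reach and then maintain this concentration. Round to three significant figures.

(a) 3130 mg; (b) 49.3 mg/h

Vd = 9.2 L/kg × 63 kg = 579.6 L
LD = Vd · C_target = 579.6 × 5.4 = 3130 mg
Infusion rate = 9.130 L/h × 5.4 mg/L = 49.30 mg/h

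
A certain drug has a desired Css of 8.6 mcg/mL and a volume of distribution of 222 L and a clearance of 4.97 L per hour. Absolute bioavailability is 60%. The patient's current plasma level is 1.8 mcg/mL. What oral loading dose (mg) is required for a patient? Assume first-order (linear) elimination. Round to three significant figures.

Concentration deficit ΔC = 8.6 − 1.8 = 6.800 mg/L
LD = Vd × ΔC / F = 222.0 × 6.800 / 0.6 = 2516 mg

2520 mg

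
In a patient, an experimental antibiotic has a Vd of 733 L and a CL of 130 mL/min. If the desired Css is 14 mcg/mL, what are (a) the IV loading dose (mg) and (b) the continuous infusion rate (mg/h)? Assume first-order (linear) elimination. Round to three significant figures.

(a) 10300 mg; (b) 109 mg/h

Loading dose = Vd × C = 733.0 × 14 = 10260 mg
Convert clearance: 130 mL/min × 60 min/h ÷ 1000 mL/L = 7.800 L/h
Maintenance infusion rate = CL × Css = 7.800 × 14 = 109.2 mg/h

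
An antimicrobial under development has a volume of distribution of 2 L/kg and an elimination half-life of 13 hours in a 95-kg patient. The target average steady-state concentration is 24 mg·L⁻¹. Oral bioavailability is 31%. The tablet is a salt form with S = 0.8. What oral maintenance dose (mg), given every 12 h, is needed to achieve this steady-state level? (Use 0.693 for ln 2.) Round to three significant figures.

Total Vd = 2 × 95 = 190.0 L
CL = 0.693 × Vd / t½ = 0.693 × 190.0 / 13 = 10.13 L/h
D = CL × Css × τ / F / S = 10.13 × 24 × 12 / 0.31 / 0.8 = 11760 mg

11800 mg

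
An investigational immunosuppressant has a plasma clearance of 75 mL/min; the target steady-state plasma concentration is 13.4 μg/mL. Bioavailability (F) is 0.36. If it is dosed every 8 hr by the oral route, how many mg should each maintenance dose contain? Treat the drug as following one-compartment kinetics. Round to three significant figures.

Convert clearance: 75 mL/min × 60 min/h ÷ 1000 mL/L = 4.500 L/h
D = CL × Css × τ / F = 4.500 × 13.4 × 8 / 0.36 = 1340 mg

1340 mg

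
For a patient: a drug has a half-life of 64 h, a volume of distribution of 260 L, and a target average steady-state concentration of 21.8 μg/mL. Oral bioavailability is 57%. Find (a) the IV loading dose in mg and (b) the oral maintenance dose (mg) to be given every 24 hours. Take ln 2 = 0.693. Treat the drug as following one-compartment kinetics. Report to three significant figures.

(a) 5670 mg; (b) 2580 mg

LD = Vd × C = 260.0 × 21.8 = 5668 mg
CL = 0.693 × Vd / t½ = 0.693 × 260.0 / 64 = 2.815 L/h
D = CL × Css × τ / F = 2.815 × 21.8 × 24 / 0.57 = 2584 mg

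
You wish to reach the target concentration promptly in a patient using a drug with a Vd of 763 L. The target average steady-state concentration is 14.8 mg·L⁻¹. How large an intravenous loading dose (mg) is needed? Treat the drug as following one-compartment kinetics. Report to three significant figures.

LD = Vd × C = 763.0 × 14.80 = 11290 mg

11300 mg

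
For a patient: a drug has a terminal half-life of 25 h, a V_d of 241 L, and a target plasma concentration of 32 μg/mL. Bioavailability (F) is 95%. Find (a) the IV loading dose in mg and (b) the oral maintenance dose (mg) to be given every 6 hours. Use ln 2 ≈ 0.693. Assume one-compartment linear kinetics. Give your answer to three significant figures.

(a) 7710 mg; (b) 1350 mg

LD = Vd × C = 241.0 × 32 = 7712 mg
CL = 0.693 × Vd / t½ = 0.693 × 241.0 / 25 = 6.681 L/h
D = CL × Css × τ / F = 6.681 × 32 × 6 / 0.95 = 1350 mg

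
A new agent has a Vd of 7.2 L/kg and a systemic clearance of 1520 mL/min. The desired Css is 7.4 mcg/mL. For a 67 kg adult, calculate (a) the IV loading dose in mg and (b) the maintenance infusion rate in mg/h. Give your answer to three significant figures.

(a) 3570 mg; (b) 675 mg/h

Vd = 7.2 L/kg × 67 kg = 482.4 L
Loading: fill Vd to C_target → 482.4 L × 7.4 mg/L = 3570 mg
Convert clearance: 1520 mL/min × 60 min/h ÷ 1000 mL/L = 91.20 L/h
Maintenance: replace elimination → rate = CL × Css = 91.20 × 7.4 = 674.9 mg/h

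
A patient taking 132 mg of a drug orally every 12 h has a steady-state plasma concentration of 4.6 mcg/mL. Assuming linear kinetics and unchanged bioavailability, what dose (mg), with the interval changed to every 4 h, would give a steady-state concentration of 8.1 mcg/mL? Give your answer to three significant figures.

For first-order elimination, Css ∝ F·D/(CL·τ); F and CL are unchanged, so Css ∝ D/τ.
D₂ = D₁ × (Css,target / Css,current) × (τ₂/τ₁) = 132 × (8.1/4.6) × (4/12) = 77.48 mg

77.5 mg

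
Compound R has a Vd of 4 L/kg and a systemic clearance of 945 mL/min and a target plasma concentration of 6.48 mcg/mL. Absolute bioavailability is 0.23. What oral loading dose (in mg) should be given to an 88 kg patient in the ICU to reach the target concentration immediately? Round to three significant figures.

Vd = 4 L/kg × 88 kg = 352.0 L
LD = Vd × C / F = 352.0 × 6.480 / 0.23 = 9917 mg

9920 mg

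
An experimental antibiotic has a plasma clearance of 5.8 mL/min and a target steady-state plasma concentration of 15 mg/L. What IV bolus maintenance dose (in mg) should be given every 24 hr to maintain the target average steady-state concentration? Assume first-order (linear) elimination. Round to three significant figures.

Convert clearance: 5.8 mL/min × 60 min/h ÷ 1000 mL/L = 0.3480 L/h
At steady state, dose per interval replaces the amount cleared in that interval: D/τ = CL·Css.
D = CL × Css × τ = 0.3480 × 15 × 24 = 125.3 mg

125 mg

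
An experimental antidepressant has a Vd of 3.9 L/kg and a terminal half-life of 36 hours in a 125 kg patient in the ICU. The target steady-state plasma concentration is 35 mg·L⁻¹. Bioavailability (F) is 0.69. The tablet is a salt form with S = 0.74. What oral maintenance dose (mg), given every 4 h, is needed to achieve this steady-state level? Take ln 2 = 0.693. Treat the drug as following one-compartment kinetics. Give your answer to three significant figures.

2570 mg

Vd = 3.9 L/kg × 125 kg = 487.5 L
k = 0.693/36 = 0.01925 h⁻¹, so CL = k·Vd = 0.01925 × 487.5 = 9.384 L/h
D = CL × Css × τ / F / S = 9.384 × 35 × 4 / 0.69 / 0.74 = 2573 mg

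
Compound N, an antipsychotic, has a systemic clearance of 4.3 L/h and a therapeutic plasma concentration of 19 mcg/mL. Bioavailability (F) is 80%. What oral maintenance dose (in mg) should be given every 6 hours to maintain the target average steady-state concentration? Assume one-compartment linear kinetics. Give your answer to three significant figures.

613 mg

At steady state, dose per interval replaces the amount cleared in that interval: F·D/τ = CL·Css.
D = CL × Css × τ / F = 4.300 × 19 × 6 / 0.8 = 612.8 mg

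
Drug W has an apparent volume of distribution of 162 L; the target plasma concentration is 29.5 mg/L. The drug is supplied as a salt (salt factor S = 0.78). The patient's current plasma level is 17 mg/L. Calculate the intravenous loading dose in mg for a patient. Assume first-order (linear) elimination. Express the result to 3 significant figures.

2600 mg

The loading dose fills Vd to the target concentration.
Concentration deficit ΔC = 29.5 − 17 = 12.50 mg/L
LD = Vd × ΔC / S = 162.0 × 12.50 / 0.78 = 2596 mg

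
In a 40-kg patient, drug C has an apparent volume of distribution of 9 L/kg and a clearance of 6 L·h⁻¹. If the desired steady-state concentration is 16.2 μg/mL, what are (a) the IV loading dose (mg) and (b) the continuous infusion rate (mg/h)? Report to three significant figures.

Vd = 9 L/kg × 40 kg = 360.0 L
Loading dose = Vd × C = 360.0 × 16.2 = 5832 mg
Maintenance infusion rate = CL × Css = 6.000 × 16.2 = 97.20 mg/h

(a) 5830 mg; (b) 97.2 mg/h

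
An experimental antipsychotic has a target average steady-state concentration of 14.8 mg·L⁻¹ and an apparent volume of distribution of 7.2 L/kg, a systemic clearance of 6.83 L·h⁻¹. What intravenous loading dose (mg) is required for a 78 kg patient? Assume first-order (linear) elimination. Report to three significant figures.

8310 mg

Vd(total) = 78 kg × 7.2 L/kg = 561.6 L
The loading dose fills Vd to the target concentration.
LD = Vd × C = 561.6 × 14.80 = 8312 mg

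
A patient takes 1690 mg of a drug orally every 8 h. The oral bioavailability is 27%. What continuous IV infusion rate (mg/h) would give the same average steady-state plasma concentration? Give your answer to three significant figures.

Equivalent systemic input: infusion rate = F·D/τ.
Rate = 0.27 × 1690 / 8 = 57.04 mg/h

57.0 mg/h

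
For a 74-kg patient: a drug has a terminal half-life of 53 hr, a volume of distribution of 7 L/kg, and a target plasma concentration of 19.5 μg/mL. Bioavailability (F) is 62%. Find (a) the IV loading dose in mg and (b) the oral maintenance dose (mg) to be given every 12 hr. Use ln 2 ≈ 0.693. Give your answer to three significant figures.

(a) 10100 mg; (b) 2560 mg

Vd(total) = 74 kg × 7 L/kg = 518.0 L
LD = Vd × C = 518.0 × 19.5 = 10100 mg
CL = 0.693 × Vd / t½ = 0.693 × 518.0 / 53 = 6.773 L/h
D = CL × Css × τ / F = 6.773 × 19.5 × 12 / 0.62 = 2556 mg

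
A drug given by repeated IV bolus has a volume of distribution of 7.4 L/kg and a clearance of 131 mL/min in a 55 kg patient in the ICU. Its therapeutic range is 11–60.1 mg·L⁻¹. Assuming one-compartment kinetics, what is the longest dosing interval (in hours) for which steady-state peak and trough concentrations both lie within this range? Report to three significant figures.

87.9 h

Vd = 7.4 L/kg × 55 kg = 407.0 L
CL = 131 mL/min = 131 × 0.06 = 7.860 L/h
k = CL / Vd = 7.860 / 407.0 = 0.01931 h⁻¹
Between IV bolus doses, concentration decays as C = C₀·e^(−kτ), so C_peak/C_trough = e^(kτ).
τ_max = ln(C_peak/C_trough) / k = ln(60.1/11) / 0.01931 = 1.698 / 0.01931 = 87.93 h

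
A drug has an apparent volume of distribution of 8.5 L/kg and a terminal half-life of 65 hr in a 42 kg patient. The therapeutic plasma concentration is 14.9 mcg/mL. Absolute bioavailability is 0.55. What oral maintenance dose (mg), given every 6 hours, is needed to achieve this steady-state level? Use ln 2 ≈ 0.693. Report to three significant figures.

619 mg

Vd(total) = 42 kg × 8.5 L/kg = 357.0 L
CL = 0.693 × Vd / t½ = 0.693 × 357.0 / 65 = 3.806 L/h
D = CL × Css × τ / F = 3.806 × 14.9 × 6 / 0.55 = 618.6 mg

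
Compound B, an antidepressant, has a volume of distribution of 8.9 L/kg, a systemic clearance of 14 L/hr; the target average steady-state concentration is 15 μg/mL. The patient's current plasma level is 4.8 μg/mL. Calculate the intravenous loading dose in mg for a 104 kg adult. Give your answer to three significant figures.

Vd = 8.9 L/kg × 104 kg = 925.6 L
Concentration deficit ΔC = 15 − 4.8 = 10.20 mg/L
LD = Vd × ΔC = 925.6 × 10.20 = 9441 mg

9440 mg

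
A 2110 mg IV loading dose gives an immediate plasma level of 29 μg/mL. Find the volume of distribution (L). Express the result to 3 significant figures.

Immediately after an IV bolus, C₀ = Dose / Vd, so Vd = Dose / C₀.
Vd = 2110 / 29 = 72.76 L

72.8 L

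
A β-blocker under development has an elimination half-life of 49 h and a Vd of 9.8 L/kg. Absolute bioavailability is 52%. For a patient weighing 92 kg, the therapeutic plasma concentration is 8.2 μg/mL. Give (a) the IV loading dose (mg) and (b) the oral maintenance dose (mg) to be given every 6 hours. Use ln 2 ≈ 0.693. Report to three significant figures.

(a) 7390 mg; (b) 1210 mg

Vd = 9.8 L/kg × 92 kg = 901.6 L
LD = Vd × C = 901.6 × 8.2 = 7393 mg
CL = 0.693 × Vd / t½ = 0.693 × 901.6 / 49 = 12.75 L/h
D = CL × Css × τ / F = 12.75 × 8.2 × 6 / 0.52 = 1206 mg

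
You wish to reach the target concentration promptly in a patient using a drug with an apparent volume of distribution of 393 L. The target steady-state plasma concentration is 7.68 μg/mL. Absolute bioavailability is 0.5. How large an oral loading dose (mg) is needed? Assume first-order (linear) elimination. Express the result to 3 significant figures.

LD = Vd × C / F = 393.0 × 7.680 / 0.5 = 6036 mg

6040 mg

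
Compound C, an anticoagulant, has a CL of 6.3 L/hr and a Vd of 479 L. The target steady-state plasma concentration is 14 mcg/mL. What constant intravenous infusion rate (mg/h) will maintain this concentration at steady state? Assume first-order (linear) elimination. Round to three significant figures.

Infusion rate = CL · Css = 6.300 L/h × 14 mg/L = 88.20 mg/h

88.2 mg/h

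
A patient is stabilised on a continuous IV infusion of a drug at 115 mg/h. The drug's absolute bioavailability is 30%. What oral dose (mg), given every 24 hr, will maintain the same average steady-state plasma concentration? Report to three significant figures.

9200 mg

To maintain the same Css, the systemic dosing rate must be unchanged: F·D/τ = infusion rate.
D = rate × τ / F = 115 × 24 / 0.3 = 9200 mg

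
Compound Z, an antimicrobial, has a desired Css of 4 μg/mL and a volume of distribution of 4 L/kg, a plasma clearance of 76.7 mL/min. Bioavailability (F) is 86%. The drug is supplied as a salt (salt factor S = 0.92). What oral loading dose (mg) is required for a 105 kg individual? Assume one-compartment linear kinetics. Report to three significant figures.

2120 mg

Vd(total) = 105 kg × 4 L/kg = 420.0 L
LD = Vd × C / F / S = 420.0 × 4.000 / 0.86 / 0.92 = 2123 mg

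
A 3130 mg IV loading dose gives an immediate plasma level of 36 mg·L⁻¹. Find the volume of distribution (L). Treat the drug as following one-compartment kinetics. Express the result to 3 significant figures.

Immediately after an IV bolus, C₀ = Dose / Vd, so Vd = Dose / C₀.
Vd = 3130 / 36 = 86.94 L

86.9 L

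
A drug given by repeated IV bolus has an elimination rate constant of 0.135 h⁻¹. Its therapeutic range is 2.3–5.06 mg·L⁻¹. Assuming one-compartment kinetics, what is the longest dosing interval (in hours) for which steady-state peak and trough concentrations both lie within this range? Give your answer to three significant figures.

Between IV bolus doses, concentration decays as C = C₀·e^(−kτ), so C_peak/C_trough = e^(kτ).
τ_max = ln(C_peak/C_trough) / k = ln(5.06/2.3) / 0.1350 = 0.7885 / 0.1350 = 5.841 h

5.84 h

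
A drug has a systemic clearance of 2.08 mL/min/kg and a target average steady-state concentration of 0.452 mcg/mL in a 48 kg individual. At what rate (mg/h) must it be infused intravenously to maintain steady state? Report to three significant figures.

2.71 mg/h

CL = 2.08 mL/min/kg × 48 kg = 99.84 mL/min = 99.84 × 60/1000 = 5.990 L/h
At steady state, infusion rate equals elimination rate: rate in = CL × Css.
Rate = CL × Css = 5.990 × 0.452 = 2.707 mg/h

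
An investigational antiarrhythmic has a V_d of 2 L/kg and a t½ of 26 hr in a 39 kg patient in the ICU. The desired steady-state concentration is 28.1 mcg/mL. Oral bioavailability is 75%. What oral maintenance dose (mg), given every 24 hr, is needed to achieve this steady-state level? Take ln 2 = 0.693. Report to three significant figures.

1870 mg

Total Vd = 2 × 39 = 78.00 L
CL = 0.693 × Vd / t½ = 0.693 × 78.00 / 26 = 2.079 L/h
D = CL × Css × τ / F = 2.079 × 28.1 × 24 / 0.75 = 1869 mg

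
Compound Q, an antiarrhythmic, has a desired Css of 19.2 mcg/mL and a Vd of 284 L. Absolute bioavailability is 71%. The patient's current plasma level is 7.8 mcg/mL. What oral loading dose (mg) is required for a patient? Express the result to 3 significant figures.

Concentration deficit ΔC = 19.2 − 7.8 = 11.40 mg/L
LD = Vd × ΔC / F = 284.0 × 11.40 / 0.71 = 4560 mg

4560 mg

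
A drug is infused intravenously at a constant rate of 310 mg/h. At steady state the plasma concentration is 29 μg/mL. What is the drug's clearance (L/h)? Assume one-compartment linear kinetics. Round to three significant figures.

10.7 L/h

At steady state, infusion rate = CL × Css, so CL = rate / Css.
CL = 310 / 29 = 10.69 L/h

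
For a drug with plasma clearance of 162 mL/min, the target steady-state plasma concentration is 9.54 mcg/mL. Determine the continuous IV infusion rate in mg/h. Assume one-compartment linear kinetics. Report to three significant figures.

92.7 mg/h

CL = 162 mL/min = 162 × 0.06 = 9.720 L/h
At steady state, infusion rate equals elimination rate: rate in = CL × Css.
Rate = CL × Css = 9.720 × 9.54 = 92.73 mg/h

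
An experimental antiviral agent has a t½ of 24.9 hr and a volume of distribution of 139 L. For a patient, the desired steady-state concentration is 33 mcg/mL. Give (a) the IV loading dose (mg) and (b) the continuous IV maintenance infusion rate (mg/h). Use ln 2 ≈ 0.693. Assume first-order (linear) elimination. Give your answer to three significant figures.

(a) 4590 mg; (b) 128 mg/h

LD = Vd × C = 139.0 × 33 = 4587 mg
CL = 0.693 × Vd / t½ = 0.693 × 139.0 / 24.9 = 3.869 L/h
Infusion rate = CL × Css = 3.869 × 33 = 127.7 mg/h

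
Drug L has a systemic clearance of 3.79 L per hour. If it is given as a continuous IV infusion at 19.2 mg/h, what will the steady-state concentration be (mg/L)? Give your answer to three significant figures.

5.07 mg/L

Css = rate / CL = 19.2 / 3.790 = 5.066 mg/L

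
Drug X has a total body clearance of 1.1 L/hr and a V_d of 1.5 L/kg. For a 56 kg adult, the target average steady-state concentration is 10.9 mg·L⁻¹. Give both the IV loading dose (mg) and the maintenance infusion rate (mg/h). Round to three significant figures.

(a) 916 mg; (b) 12.0 mg/h

Total Vd = 1.5 × 56 = 84.00 L
LD = Vd · C_target = 84.00 × 10.9 = 915.6 mg
Maintenance infusion rate = CL × Css = 1.100 × 10.9 = 11.99 mg/h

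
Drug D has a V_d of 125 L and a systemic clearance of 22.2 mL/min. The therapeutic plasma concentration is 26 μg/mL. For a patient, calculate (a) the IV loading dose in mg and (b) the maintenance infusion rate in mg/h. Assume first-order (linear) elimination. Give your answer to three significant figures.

LD = Vd · C_target = 125.0 × 26 = 3250 mg
Convert clearance: 22.2 mL/min × 60 min/h ÷ 1000 mL/L = 1.332 L/h
Maintenance: replace elimination → rate = CL × Css = 1.332 × 26 = 34.63 mg/h

(a) 3250 mg; (b) 34.6 mg/h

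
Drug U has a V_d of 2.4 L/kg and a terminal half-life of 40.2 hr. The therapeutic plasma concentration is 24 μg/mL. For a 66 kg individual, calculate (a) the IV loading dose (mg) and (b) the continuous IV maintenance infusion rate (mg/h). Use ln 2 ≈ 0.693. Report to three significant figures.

(a) 3800 mg; (b) 65.5 mg/h

Vd = 2.4 L/kg × 66 kg = 158.4 L
LD = Vd × C = 158.4 × 24 = 3802 mg
CL = 0.693 × Vd / t½ = 0.693 × 158.4 / 40.2 = 2.731 L/h
Infusion rate = CL × Css = 2.731 × 24 = 65.54 mg/h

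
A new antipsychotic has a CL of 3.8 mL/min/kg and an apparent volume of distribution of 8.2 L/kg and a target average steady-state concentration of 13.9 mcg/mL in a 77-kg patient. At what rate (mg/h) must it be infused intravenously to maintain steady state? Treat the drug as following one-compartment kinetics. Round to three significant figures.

244 mg/h

CL = 3.8 mL/min/kg × 77 kg = 292.6 mL/min = 292.6 × 60/1000 = 17.56 L/h
At steady state, infusion rate equals elimination rate: rate in = CL × Css.
Rate = CL × Css = 17.56 × 13.9 = 244.1 mg/h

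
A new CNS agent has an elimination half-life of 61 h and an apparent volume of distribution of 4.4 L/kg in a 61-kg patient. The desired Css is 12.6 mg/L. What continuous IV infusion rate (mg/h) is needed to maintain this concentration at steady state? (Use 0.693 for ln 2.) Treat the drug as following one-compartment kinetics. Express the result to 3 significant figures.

Vd = 4.4 L/kg × 61 kg = 268.4 L
CL = ln 2 · Vd / t½ = 0.693 × 268.4 / 61 = 3.049 L/h
Infusion rate = CL × Css = 3.049 × 12.6 = 38.42 mg/h

38.4 mg/h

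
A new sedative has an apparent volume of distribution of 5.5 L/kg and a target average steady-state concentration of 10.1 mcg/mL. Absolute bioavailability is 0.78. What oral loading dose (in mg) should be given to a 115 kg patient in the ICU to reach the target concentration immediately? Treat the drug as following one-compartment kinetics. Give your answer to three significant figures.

Vd(total) = 115 kg × 5.5 L/kg = 632.5 L
The loading dose fills Vd to the target concentration.
LD = Vd × C / F = 632.5 × 10.10 / 0.78 = 8190 mg

8190 mg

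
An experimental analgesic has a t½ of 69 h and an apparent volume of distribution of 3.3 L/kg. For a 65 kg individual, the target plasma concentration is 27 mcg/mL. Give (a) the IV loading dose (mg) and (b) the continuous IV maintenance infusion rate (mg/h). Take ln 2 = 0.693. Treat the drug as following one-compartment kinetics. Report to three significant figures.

(a) 5790 mg; (b) 58.2 mg/h

Vd = 3.3 L/kg × 65 kg = 214.5 L
LD = Vd × C = 214.5 × 27 = 5792 mg
CL = 0.693 × Vd / t½ = 0.693 × 214.5 / 69 = 2.154 L/h
Infusion rate = CL × Css = 2.154 × 27 = 58.16 mg/h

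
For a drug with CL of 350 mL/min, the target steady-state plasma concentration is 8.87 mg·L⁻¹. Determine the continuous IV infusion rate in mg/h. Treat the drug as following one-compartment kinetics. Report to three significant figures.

CL = 350 mL/min × 60/1000 = 21.00 L/h
At steady state, infusion rate equals elimination rate: rate in = CL × Css.
Infusion rate = CL · Css = 21.00 L/h × 8.87 mg/L = 186.3 mg/h

186 mg/h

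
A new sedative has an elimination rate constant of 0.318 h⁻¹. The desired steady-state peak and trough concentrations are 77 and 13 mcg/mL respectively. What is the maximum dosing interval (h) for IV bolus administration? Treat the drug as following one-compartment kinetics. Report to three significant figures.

Between IV bolus doses, concentration decays as C = C₀·e^(−kτ), so C_peak/C_trough = e^(kτ).
τ_max = ln(C_peak/C_trough) / k = ln(77/13) / 0.3180 = 1.779 / 0.3180 = 5.594 h

5.59 h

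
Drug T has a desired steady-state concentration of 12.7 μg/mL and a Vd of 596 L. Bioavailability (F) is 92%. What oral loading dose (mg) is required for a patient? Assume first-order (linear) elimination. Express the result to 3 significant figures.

The loading dose fills Vd to the target concentration.
LD = Vd × C / F = 596.0 × 12.70 / 0.92 = 8227 mg

8230 mg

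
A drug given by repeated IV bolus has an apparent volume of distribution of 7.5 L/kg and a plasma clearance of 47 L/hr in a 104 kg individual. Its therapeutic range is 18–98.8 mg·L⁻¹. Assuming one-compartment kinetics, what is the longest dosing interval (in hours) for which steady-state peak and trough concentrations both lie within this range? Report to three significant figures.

Vd(total) = 104 kg × 7.5 L/kg = 780.0 L
k = CL / Vd = 47.00 / 780.0 = 0.06026 h⁻¹
Between IV bolus doses, concentration decays as C = C₀·e^(−kτ), so C_peak/C_trough = e^(kτ).
τ_max = ln(C_peak/C_trough) / k = ln(98.8/18) / 0.06026 = 1.703 / 0.06026 = 28.26 h

28.3 h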